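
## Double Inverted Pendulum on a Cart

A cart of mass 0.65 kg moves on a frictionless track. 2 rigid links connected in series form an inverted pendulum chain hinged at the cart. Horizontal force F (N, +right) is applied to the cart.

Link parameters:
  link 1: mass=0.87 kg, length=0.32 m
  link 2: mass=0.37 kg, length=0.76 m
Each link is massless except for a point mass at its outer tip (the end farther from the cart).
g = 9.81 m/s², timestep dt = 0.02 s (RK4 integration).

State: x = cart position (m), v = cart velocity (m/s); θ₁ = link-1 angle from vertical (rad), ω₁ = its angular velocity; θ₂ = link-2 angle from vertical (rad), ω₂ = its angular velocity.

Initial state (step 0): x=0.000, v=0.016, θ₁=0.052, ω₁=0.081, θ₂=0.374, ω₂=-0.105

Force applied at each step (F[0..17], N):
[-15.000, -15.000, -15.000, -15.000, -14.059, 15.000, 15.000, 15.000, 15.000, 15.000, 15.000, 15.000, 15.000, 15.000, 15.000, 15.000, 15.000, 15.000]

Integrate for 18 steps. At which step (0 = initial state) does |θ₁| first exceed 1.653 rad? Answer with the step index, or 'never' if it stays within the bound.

apply F[0]=-15.000 → step 1: x=-0.004, v=-0.463, θ₁=0.068, ω₁=1.548, θ₂=0.373, ω₂=-0.014
apply F[1]=-15.000 → step 2: x=-0.019, v=-0.943, θ₁=0.114, ω₁=3.057, θ₂=0.373, ω₂=0.047
apply F[2]=-15.000 → step 3: x=-0.042, v=-1.411, θ₁=0.191, ω₁=4.586, θ₂=0.374, ω₂=0.060
apply F[3]=-15.000 → step 4: x=-0.075, v=-1.830, θ₁=0.297, ω₁=6.016, θ₂=0.375, ω₂=0.039
apply F[4]=-14.059 → step 5: x=-0.114, v=-2.127, θ₁=0.429, ω₁=7.104, θ₂=0.376, ω₂=0.036
apply F[5]=+15.000 → step 6: x=-0.153, v=-1.732, θ₁=0.562, ω₁=6.325, θ₂=0.377, ω₂=0.018
apply F[6]=+15.000 → step 7: x=-0.184, v=-1.399, θ₁=0.684, ω₁=5.872, θ₂=0.377, ω₂=-0.035
apply F[7]=+15.000 → step 8: x=-0.209, v=-1.101, θ₁=0.799, ω₁=5.656, θ₂=0.375, ω₂=-0.120
apply F[8]=+15.000 → step 9: x=-0.228, v=-0.820, θ₁=0.911, ω₁=5.613, θ₂=0.372, ω₂=-0.230
apply F[9]=+15.000 → step 10: x=-0.242, v=-0.544, θ₁=1.024, ω₁=5.700, θ₂=0.366, ω₂=-0.354
apply F[10]=+15.000 → step 11: x=-0.250, v=-0.262, θ₁=1.140, ω₁=5.896, θ₂=0.357, ω₂=-0.486
apply F[11]=+15.000 → step 12: x=-0.252, v=0.036, θ₁=1.261, ω₁=6.188, θ₂=0.346, ω₂=-0.615
apply F[12]=+15.000 → step 13: x=-0.248, v=0.357, θ₁=1.388, ω₁=6.579, θ₂=0.333, ω₂=-0.733
apply F[13]=+15.000 → step 14: x=-0.238, v=0.712, θ₁=1.525, ω₁=7.082, θ₂=0.317, ω₂=-0.829
apply F[14]=+15.000 → step 15: x=-0.220, v=1.113, θ₁=1.672, ω₁=7.732, θ₂=0.300, ω₂=-0.886
apply F[15]=+15.000 → step 16: x=-0.193, v=1.578, θ₁=1.835, ω₁=8.589, θ₂=0.282, ω₂=-0.882
apply F[16]=+15.000 → step 17: x=-0.156, v=2.139, θ₁=2.018, ω₁=9.772, θ₂=0.265, ω₂=-0.778
apply F[17]=+15.000 → step 18: x=-0.106, v=2.851, θ₁=2.230, ω₁=11.519, θ₂=0.252, ω₂=-0.499
|θ₁| = 1.672 > 1.653 first at step 15.

Answer: 15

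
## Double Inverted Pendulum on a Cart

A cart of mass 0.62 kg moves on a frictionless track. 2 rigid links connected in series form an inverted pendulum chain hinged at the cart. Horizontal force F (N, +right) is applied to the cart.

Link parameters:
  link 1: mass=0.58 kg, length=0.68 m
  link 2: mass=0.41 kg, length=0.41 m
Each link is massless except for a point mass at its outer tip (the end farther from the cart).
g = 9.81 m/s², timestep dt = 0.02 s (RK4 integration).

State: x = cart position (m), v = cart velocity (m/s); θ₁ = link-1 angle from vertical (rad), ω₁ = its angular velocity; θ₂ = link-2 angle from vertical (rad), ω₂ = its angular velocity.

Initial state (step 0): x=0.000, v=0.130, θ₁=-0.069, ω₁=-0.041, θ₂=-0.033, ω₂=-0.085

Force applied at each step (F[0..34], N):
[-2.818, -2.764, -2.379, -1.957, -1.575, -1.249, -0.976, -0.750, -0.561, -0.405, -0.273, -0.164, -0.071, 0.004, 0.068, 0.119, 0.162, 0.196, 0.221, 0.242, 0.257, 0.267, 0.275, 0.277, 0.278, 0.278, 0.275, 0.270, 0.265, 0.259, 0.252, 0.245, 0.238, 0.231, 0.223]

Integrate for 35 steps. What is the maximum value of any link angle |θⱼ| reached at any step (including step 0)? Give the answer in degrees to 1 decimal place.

apply F[0]=-2.818 → step 1: x=0.002, v=0.061, θ₁=-0.069, ω₁=0.033, θ₂=-0.034, ω₂=-0.055
apply F[1]=-2.764 → step 2: x=0.002, v=-0.006, θ₁=-0.068, ω₁=0.105, θ₂=-0.035, ω₂=-0.027
apply F[2]=-2.379 → step 3: x=0.002, v=-0.062, θ₁=-0.065, ω₁=0.161, θ₂=-0.036, ω₂=-0.002
apply F[3]=-1.957 → step 4: x=0.000, v=-0.105, θ₁=-0.061, ω₁=0.200, θ₂=-0.035, ω₂=0.021
apply F[4]=-1.575 → step 5: x=-0.002, v=-0.137, θ₁=-0.057, ω₁=0.225, θ₂=-0.035, ω₂=0.041
apply F[5]=-1.249 → step 6: x=-0.005, v=-0.160, θ₁=-0.053, ω₁=0.239, θ₂=-0.034, ω₂=0.058
apply F[6]=-0.976 → step 7: x=-0.009, v=-0.176, θ₁=-0.048, ω₁=0.244, θ₂=-0.032, ω₂=0.072
apply F[7]=-0.750 → step 8: x=-0.012, v=-0.186, θ₁=-0.043, ω₁=0.243, θ₂=-0.031, ω₂=0.083
apply F[8]=-0.561 → step 9: x=-0.016, v=-0.191, θ₁=-0.038, ω₁=0.237, θ₂=-0.029, ω₂=0.092
apply F[9]=-0.405 → step 10: x=-0.020, v=-0.193, θ₁=-0.033, ω₁=0.228, θ₂=-0.027, ω₂=0.098
apply F[10]=-0.273 → step 11: x=-0.024, v=-0.192, θ₁=-0.029, ω₁=0.217, θ₂=-0.025, ω₂=0.102
apply F[11]=-0.164 → step 12: x=-0.028, v=-0.189, θ₁=-0.025, ω₁=0.204, θ₂=-0.023, ω₂=0.105
apply F[12]=-0.071 → step 13: x=-0.031, v=-0.184, θ₁=-0.021, ω₁=0.190, θ₂=-0.021, ω₂=0.105
apply F[13]=+0.004 → step 14: x=-0.035, v=-0.178, θ₁=-0.017, ω₁=0.176, θ₂=-0.019, ω₂=0.105
apply F[14]=+0.068 → step 15: x=-0.038, v=-0.171, θ₁=-0.014, ω₁=0.161, θ₂=-0.017, ω₂=0.103
apply F[15]=+0.119 → step 16: x=-0.042, v=-0.164, θ₁=-0.011, ω₁=0.147, θ₂=-0.015, ω₂=0.100
apply F[16]=+0.162 → step 17: x=-0.045, v=-0.155, θ₁=-0.008, ω₁=0.133, θ₂=-0.013, ω₂=0.096
apply F[17]=+0.196 → step 18: x=-0.048, v=-0.147, θ₁=-0.006, ω₁=0.120, θ₂=-0.011, ω₂=0.092
apply F[18]=+0.221 → step 19: x=-0.051, v=-0.138, θ₁=-0.003, ω₁=0.107, θ₂=-0.009, ω₂=0.088
apply F[19]=+0.242 → step 20: x=-0.053, v=-0.130, θ₁=-0.001, ω₁=0.095, θ₂=-0.007, ω₂=0.083
apply F[20]=+0.257 → step 21: x=-0.056, v=-0.122, θ₁=0.001, ω₁=0.084, θ₂=-0.006, ω₂=0.077
apply F[21]=+0.267 → step 22: x=-0.058, v=-0.113, θ₁=0.002, ω₁=0.074, θ₂=-0.004, ω₂=0.072
apply F[22]=+0.275 → step 23: x=-0.060, v=-0.105, θ₁=0.004, ω₁=0.064, θ₂=-0.003, ω₂=0.067
apply F[23]=+0.277 → step 24: x=-0.063, v=-0.098, θ₁=0.005, ω₁=0.056, θ₂=-0.002, ω₂=0.062
apply F[24]=+0.278 → step 25: x=-0.064, v=-0.090, θ₁=0.006, ω₁=0.048, θ₂=-0.000, ω₂=0.056
apply F[25]=+0.278 → step 26: x=-0.066, v=-0.083, θ₁=0.007, ω₁=0.040, θ₂=0.001, ω₂=0.051
apply F[26]=+0.275 → step 27: x=-0.068, v=-0.077, θ₁=0.007, ω₁=0.034, θ₂=0.002, ω₂=0.046
apply F[27]=+0.270 → step 28: x=-0.069, v=-0.070, θ₁=0.008, ω₁=0.028, θ₂=0.002, ω₂=0.042
apply F[28]=+0.265 → step 29: x=-0.071, v=-0.065, θ₁=0.009, ω₁=0.023, θ₂=0.003, ω₂=0.037
apply F[29]=+0.259 → step 30: x=-0.072, v=-0.059, θ₁=0.009, ω₁=0.018, θ₂=0.004, ω₂=0.033
apply F[30]=+0.252 → step 31: x=-0.073, v=-0.054, θ₁=0.009, ω₁=0.014, θ₂=0.005, ω₂=0.029
apply F[31]=+0.245 → step 32: x=-0.074, v=-0.049, θ₁=0.009, ω₁=0.010, θ₂=0.005, ω₂=0.026
apply F[32]=+0.238 → step 33: x=-0.075, v=-0.044, θ₁=0.010, ω₁=0.007, θ₂=0.006, ω₂=0.022
apply F[33]=+0.231 → step 34: x=-0.076, v=-0.040, θ₁=0.010, ω₁=0.004, θ₂=0.006, ω₂=0.019
apply F[34]=+0.223 → step 35: x=-0.076, v=-0.035, θ₁=0.010, ω₁=0.002, θ₂=0.006, ω₂=0.016
Max |angle| over trajectory = 0.069 rad = 4.0°.

Answer: 4.0°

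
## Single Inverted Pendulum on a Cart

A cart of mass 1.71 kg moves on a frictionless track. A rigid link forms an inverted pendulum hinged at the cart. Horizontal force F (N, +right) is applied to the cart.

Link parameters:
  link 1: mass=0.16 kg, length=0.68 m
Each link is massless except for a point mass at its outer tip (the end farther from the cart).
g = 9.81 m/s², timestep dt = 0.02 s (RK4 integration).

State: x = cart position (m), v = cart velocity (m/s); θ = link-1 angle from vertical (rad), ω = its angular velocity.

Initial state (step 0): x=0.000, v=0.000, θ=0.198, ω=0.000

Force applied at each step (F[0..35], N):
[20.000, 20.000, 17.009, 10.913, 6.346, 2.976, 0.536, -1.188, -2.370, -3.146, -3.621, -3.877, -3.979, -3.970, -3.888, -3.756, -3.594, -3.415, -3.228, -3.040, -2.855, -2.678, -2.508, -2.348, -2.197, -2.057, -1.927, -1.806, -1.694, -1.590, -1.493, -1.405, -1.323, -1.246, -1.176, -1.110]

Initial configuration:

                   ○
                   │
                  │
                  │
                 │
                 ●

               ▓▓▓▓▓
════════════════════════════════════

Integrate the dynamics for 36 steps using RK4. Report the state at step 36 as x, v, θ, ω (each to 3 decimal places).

Answer: x=0.315, v=0.053, θ=-0.049, ω=0.058

Derivation:
apply F[0]=+20.000 → step 1: x=0.002, v=0.230, θ=0.195, ω=-0.275
apply F[1]=+20.000 → step 2: x=0.009, v=0.459, θ=0.187, ω=-0.551
apply F[2]=+17.009 → step 3: x=0.020, v=0.655, θ=0.174, ω=-0.782
apply F[3]=+10.913 → step 4: x=0.035, v=0.779, θ=0.157, ω=-0.915
apply F[4]=+6.346 → step 5: x=0.051, v=0.851, θ=0.138, ω=-0.977
apply F[5]=+2.976 → step 6: x=0.068, v=0.883, θ=0.118, ω=-0.987
apply F[6]=+0.536 → step 7: x=0.086, v=0.888, θ=0.099, ω=-0.963
apply F[7]=-1.188 → step 8: x=0.104, v=0.872, θ=0.080, ω=-0.914
apply F[8]=-2.370 → step 9: x=0.121, v=0.843, θ=0.062, ω=-0.851
apply F[9]=-3.146 → step 10: x=0.137, v=0.806, θ=0.046, ω=-0.780
apply F[10]=-3.621 → step 11: x=0.153, v=0.763, θ=0.031, ω=-0.706
apply F[11]=-3.877 → step 12: x=0.168, v=0.717, θ=0.018, ω=-0.632
apply F[12]=-3.979 → step 13: x=0.182, v=0.670, θ=0.006, ω=-0.560
apply F[13]=-3.970 → step 14: x=0.195, v=0.624, θ=-0.005, ω=-0.491
apply F[14]=-3.888 → step 15: x=0.207, v=0.578, θ=-0.014, ω=-0.427
apply F[15]=-3.756 → step 16: x=0.218, v=0.535, θ=-0.022, ω=-0.368
apply F[16]=-3.594 → step 17: x=0.228, v=0.493, θ=-0.029, ω=-0.315
apply F[17]=-3.415 → step 18: x=0.237, v=0.454, θ=-0.034, ω=-0.266
apply F[18]=-3.228 → step 19: x=0.246, v=0.417, θ=-0.039, ω=-0.222
apply F[19]=-3.040 → step 20: x=0.254, v=0.382, θ=-0.043, ω=-0.183
apply F[20]=-2.855 → step 21: x=0.261, v=0.349, θ=-0.047, ω=-0.148
apply F[21]=-2.678 → step 22: x=0.268, v=0.319, θ=-0.049, ω=-0.117
apply F[22]=-2.508 → step 23: x=0.274, v=0.290, θ=-0.051, ω=-0.090
apply F[23]=-2.348 → step 24: x=0.280, v=0.264, θ=-0.053, ω=-0.066
apply F[24]=-2.197 → step 25: x=0.285, v=0.239, θ=-0.054, ω=-0.045
apply F[25]=-2.057 → step 26: x=0.289, v=0.216, θ=-0.055, ω=-0.027
apply F[26]=-1.927 → step 27: x=0.293, v=0.195, θ=-0.055, ω=-0.011
apply F[27]=-1.806 → step 28: x=0.297, v=0.175, θ=-0.055, ω=0.002
apply F[28]=-1.694 → step 29: x=0.300, v=0.156, θ=-0.055, ω=0.014
apply F[29]=-1.590 → step 30: x=0.303, v=0.138, θ=-0.055, ω=0.024
apply F[30]=-1.493 → step 31: x=0.306, v=0.122, θ=-0.054, ω=0.032
apply F[31]=-1.405 → step 32: x=0.308, v=0.106, θ=-0.053, ω=0.040
apply F[32]=-1.323 → step 33: x=0.310, v=0.092, θ=-0.053, ω=0.046
apply F[33]=-1.246 → step 34: x=0.312, v=0.078, θ=-0.052, ω=0.051
apply F[34]=-1.176 → step 35: x=0.313, v=0.065, θ=-0.051, ω=0.055
apply F[35]=-1.110 → step 36: x=0.315, v=0.053, θ=-0.049, ω=0.058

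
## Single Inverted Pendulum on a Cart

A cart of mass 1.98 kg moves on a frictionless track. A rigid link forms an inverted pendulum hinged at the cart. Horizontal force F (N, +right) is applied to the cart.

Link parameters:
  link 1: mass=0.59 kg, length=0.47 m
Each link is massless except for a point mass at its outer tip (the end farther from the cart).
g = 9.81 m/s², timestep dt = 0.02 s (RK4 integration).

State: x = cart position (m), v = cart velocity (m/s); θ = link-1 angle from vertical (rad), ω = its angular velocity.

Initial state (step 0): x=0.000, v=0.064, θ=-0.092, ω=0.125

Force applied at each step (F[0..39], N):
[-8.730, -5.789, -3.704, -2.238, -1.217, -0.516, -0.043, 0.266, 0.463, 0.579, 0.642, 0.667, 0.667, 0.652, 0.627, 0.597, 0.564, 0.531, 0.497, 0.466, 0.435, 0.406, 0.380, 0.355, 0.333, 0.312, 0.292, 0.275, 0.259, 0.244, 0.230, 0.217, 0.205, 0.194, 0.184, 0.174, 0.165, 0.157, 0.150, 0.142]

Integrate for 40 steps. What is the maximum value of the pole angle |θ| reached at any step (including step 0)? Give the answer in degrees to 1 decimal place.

apply F[0]=-8.730 → step 1: x=0.000, v=-0.019, θ=-0.088, ω=0.263
apply F[1]=-5.789 → step 2: x=-0.000, v=-0.072, θ=-0.082, ω=0.340
apply F[2]=-3.704 → step 3: x=-0.002, v=-0.105, θ=-0.075, ω=0.377
apply F[3]=-2.238 → step 4: x=-0.005, v=-0.123, θ=-0.067, ω=0.387
apply F[4]=-1.217 → step 5: x=-0.007, v=-0.132, θ=-0.060, ω=0.379
apply F[5]=-0.516 → step 6: x=-0.010, v=-0.134, θ=-0.052, ω=0.359
apply F[6]=-0.043 → step 7: x=-0.012, v=-0.132, θ=-0.045, ω=0.334
apply F[7]=+0.266 → step 8: x=-0.015, v=-0.126, θ=-0.039, ω=0.305
apply F[8]=+0.463 → step 9: x=-0.017, v=-0.120, θ=-0.033, ω=0.276
apply F[9]=+0.579 → step 10: x=-0.020, v=-0.112, θ=-0.028, ω=0.247
apply F[10]=+0.642 → step 11: x=-0.022, v=-0.104, θ=-0.023, ω=0.219
apply F[11]=+0.667 → step 12: x=-0.024, v=-0.096, θ=-0.019, ω=0.194
apply F[12]=+0.667 → step 13: x=-0.026, v=-0.088, θ=-0.016, ω=0.170
apply F[13]=+0.652 → step 14: x=-0.027, v=-0.081, θ=-0.012, ω=0.148
apply F[14]=+0.627 → step 15: x=-0.029, v=-0.074, θ=-0.010, ω=0.129
apply F[15]=+0.597 → step 16: x=-0.030, v=-0.068, θ=-0.007, ω=0.112
apply F[16]=+0.564 → step 17: x=-0.032, v=-0.061, θ=-0.005, ω=0.096
apply F[17]=+0.531 → step 18: x=-0.033, v=-0.056, θ=-0.003, ω=0.083
apply F[18]=+0.497 → step 19: x=-0.034, v=-0.051, θ=-0.002, ω=0.071
apply F[19]=+0.466 → step 20: x=-0.035, v=-0.046, θ=-0.000, ω=0.060
apply F[20]=+0.435 → step 21: x=-0.036, v=-0.042, θ=0.001, ω=0.051
apply F[21]=+0.406 → step 22: x=-0.037, v=-0.038, θ=0.002, ω=0.043
apply F[22]=+0.380 → step 23: x=-0.037, v=-0.034, θ=0.002, ω=0.036
apply F[23]=+0.355 → step 24: x=-0.038, v=-0.030, θ=0.003, ω=0.029
apply F[24]=+0.333 → step 25: x=-0.038, v=-0.027, θ=0.004, ω=0.024
apply F[25]=+0.312 → step 26: x=-0.039, v=-0.024, θ=0.004, ω=0.019
apply F[26]=+0.292 → step 27: x=-0.039, v=-0.022, θ=0.004, ω=0.015
apply F[27]=+0.275 → step 28: x=-0.040, v=-0.019, θ=0.005, ω=0.012
apply F[28]=+0.259 → step 29: x=-0.040, v=-0.017, θ=0.005, ω=0.009
apply F[29]=+0.244 → step 30: x=-0.041, v=-0.015, θ=0.005, ω=0.006
apply F[30]=+0.230 → step 31: x=-0.041, v=-0.012, θ=0.005, ω=0.004
apply F[31]=+0.217 → step 32: x=-0.041, v=-0.011, θ=0.005, ω=0.002
apply F[32]=+0.205 → step 33: x=-0.041, v=-0.009, θ=0.005, ω=0.001
apply F[33]=+0.194 → step 34: x=-0.041, v=-0.007, θ=0.005, ω=-0.001
apply F[34]=+0.184 → step 35: x=-0.042, v=-0.006, θ=0.005, ω=-0.002
apply F[35]=+0.174 → step 36: x=-0.042, v=-0.004, θ=0.005, ω=-0.003
apply F[36]=+0.165 → step 37: x=-0.042, v=-0.003, θ=0.005, ω=-0.004
apply F[37]=+0.157 → step 38: x=-0.042, v=-0.001, θ=0.005, ω=-0.004
apply F[38]=+0.150 → step 39: x=-0.042, v=-0.000, θ=0.005, ω=-0.005
apply F[39]=+0.142 → step 40: x=-0.042, v=0.001, θ=0.005, ω=-0.006
Max |angle| over trajectory = 0.092 rad = 5.3°.

Answer: 5.3°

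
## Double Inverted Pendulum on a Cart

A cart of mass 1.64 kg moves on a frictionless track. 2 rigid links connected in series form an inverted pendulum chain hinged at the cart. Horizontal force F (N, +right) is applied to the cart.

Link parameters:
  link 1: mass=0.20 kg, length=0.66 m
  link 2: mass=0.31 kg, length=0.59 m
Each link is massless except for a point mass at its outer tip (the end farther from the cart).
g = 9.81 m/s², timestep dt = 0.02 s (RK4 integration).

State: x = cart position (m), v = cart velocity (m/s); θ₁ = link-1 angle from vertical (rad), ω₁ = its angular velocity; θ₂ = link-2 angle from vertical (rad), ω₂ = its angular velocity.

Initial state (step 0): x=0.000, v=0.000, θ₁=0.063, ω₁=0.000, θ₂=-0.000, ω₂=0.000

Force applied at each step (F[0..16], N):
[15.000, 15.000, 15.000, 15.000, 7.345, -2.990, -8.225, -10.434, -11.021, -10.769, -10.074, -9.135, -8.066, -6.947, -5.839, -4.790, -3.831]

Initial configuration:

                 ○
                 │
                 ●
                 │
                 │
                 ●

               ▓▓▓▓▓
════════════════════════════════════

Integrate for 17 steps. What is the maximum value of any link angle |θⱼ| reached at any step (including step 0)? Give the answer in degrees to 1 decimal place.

apply F[0]=+15.000 → step 1: x=0.002, v=0.179, θ₁=0.061, ω₁=-0.222, θ₂=-0.001, ω₂=-0.055
apply F[1]=+15.000 → step 2: x=0.007, v=0.358, θ₁=0.054, ω₁=-0.448, θ₂=-0.002, ω₂=-0.107
apply F[2]=+15.000 → step 3: x=0.016, v=0.538, θ₁=0.043, ω₁=-0.681, θ₂=-0.005, ω₂=-0.152
apply F[3]=+15.000 → step 4: x=0.029, v=0.719, θ₁=0.027, ω₁=-0.926, θ₂=-0.008, ω₂=-0.187
apply F[4]=+7.345 → step 5: x=0.044, v=0.808, θ₁=0.007, ω₁=-1.043, θ₂=-0.012, ω₂=-0.209
apply F[5]=-2.990 → step 6: x=0.060, v=0.771, θ₁=-0.013, ω₁=-0.984, θ₂=-0.017, ω₂=-0.218
apply F[6]=-8.225 → step 7: x=0.074, v=0.672, θ₁=-0.031, ω₁=-0.842, θ₂=-0.021, ω₂=-0.215
apply F[7]=-10.434 → step 8: x=0.086, v=0.547, θ₁=-0.047, ω₁=-0.672, θ₂=-0.025, ω₂=-0.201
apply F[8]=-11.021 → step 9: x=0.096, v=0.416, θ₁=-0.058, ω₁=-0.501, θ₂=-0.029, ω₂=-0.179
apply F[9]=-10.769 → step 10: x=0.103, v=0.289, θ₁=-0.067, ω₁=-0.343, θ₂=-0.032, ω₂=-0.151
apply F[10]=-10.074 → step 11: x=0.108, v=0.170, θ₁=-0.072, ω₁=-0.201, θ₂=-0.035, ω₂=-0.120
apply F[11]=-9.135 → step 12: x=0.110, v=0.064, θ₁=-0.075, ω₁=-0.080, θ₂=-0.037, ω₂=-0.087
apply F[12]=-8.066 → step 13: x=0.110, v=-0.030, θ₁=-0.075, ω₁=0.021, θ₂=-0.038, ω₂=-0.054
apply F[13]=-6.947 → step 14: x=0.109, v=-0.110, θ₁=-0.074, ω₁=0.103, θ₂=-0.039, ω₂=-0.022
apply F[14]=-5.839 → step 15: x=0.106, v=-0.177, θ₁=-0.072, ω₁=0.166, θ₂=-0.039, ω₂=0.007
apply F[15]=-4.790 → step 16: x=0.102, v=-0.231, θ₁=-0.068, ω₁=0.213, θ₂=-0.039, ω₂=0.033
apply F[16]=-3.831 → step 17: x=0.097, v=-0.274, θ₁=-0.063, ω₁=0.245, θ₂=-0.038, ω₂=0.056
Max |angle| over trajectory = 0.075 rad = 4.3°.

Answer: 4.3°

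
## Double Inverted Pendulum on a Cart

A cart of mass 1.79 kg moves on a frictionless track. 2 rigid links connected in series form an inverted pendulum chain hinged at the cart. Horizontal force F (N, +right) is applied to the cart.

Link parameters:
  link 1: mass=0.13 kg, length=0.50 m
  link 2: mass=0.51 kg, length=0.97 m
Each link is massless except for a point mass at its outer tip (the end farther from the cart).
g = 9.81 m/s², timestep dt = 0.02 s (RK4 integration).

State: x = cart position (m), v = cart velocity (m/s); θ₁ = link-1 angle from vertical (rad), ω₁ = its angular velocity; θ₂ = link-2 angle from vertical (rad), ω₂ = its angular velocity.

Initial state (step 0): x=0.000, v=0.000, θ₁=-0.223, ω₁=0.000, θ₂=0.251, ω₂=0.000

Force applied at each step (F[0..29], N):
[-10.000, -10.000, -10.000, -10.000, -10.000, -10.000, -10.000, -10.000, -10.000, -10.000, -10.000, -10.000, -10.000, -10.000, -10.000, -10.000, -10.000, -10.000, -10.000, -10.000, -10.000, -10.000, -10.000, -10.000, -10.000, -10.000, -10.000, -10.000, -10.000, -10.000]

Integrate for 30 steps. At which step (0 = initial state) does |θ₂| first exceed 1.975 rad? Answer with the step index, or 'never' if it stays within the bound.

apply F[0]=-10.000 → step 1: x=-0.001, v=-0.102, θ₁=-0.226, ω₁=-0.261, θ₂=0.254, ω₂=0.272
apply F[1]=-10.000 → step 2: x=-0.004, v=-0.205, θ₁=-0.233, ω₁=-0.515, θ₂=0.262, ω₂=0.541
apply F[2]=-10.000 → step 3: x=-0.009, v=-0.308, θ₁=-0.246, ω₁=-0.756, θ₂=0.275, ω₂=0.803
apply F[3]=-10.000 → step 4: x=-0.016, v=-0.411, θ₁=-0.263, ω₁=-0.976, θ₂=0.294, ω₂=1.055
apply F[4]=-10.000 → step 5: x=-0.026, v=-0.514, θ₁=-0.285, ω₁=-1.169, θ₂=0.317, ω₂=1.294
apply F[5]=-10.000 → step 6: x=-0.037, v=-0.618, θ₁=-0.310, ω₁=-1.330, θ₂=0.346, ω₂=1.519
apply F[6]=-10.000 → step 7: x=-0.050, v=-0.722, θ₁=-0.338, ω₁=-1.457, θ₂=0.378, ω₂=1.729
apply F[7]=-10.000 → step 8: x=-0.066, v=-0.827, θ₁=-0.368, ω₁=-1.547, θ₂=0.415, ω₂=1.925
apply F[8]=-10.000 → step 9: x=-0.083, v=-0.932, θ₁=-0.400, ω₁=-1.602, θ₂=0.455, ω₂=2.109
apply F[9]=-10.000 → step 10: x=-0.103, v=-1.037, θ₁=-0.432, ω₁=-1.620, θ₂=0.499, ω₂=2.283
apply F[10]=-10.000 → step 11: x=-0.125, v=-1.143, θ₁=-0.464, ω₁=-1.604, θ₂=0.546, ω₂=2.452
apply F[11]=-10.000 → step 12: x=-0.149, v=-1.248, θ₁=-0.496, ω₁=-1.552, θ₂=0.597, ω₂=2.617
apply F[12]=-10.000 → step 13: x=-0.175, v=-1.354, θ₁=-0.526, ω₁=-1.464, θ₂=0.651, ω₂=2.783
apply F[13]=-10.000 → step 14: x=-0.203, v=-1.459, θ₁=-0.554, ω₁=-1.337, θ₂=0.708, ω₂=2.953
apply F[14]=-10.000 → step 15: x=-0.233, v=-1.564, θ₁=-0.579, ω₁=-1.167, θ₂=0.769, ω₂=3.130
apply F[15]=-10.000 → step 16: x=-0.266, v=-1.668, θ₁=-0.600, ω₁=-0.948, θ₂=0.834, ω₂=3.319
apply F[16]=-10.000 → step 17: x=-0.300, v=-1.772, θ₁=-0.617, ω₁=-0.672, θ₂=0.902, ω₂=3.522
apply F[17]=-10.000 → step 18: x=-0.336, v=-1.874, θ₁=-0.627, ω₁=-0.330, θ₂=0.975, ω₂=3.743
apply F[18]=-10.000 → step 19: x=-0.375, v=-1.976, θ₁=-0.629, ω₁=0.091, θ₂=1.052, ω₂=3.986
apply F[19]=-10.000 → step 20: x=-0.415, v=-2.076, θ₁=-0.623, ω₁=0.602, θ₂=1.134, ω₂=4.251
apply F[20]=-10.000 → step 21: x=-0.458, v=-2.176, θ₁=-0.605, ω₁=1.219, θ₂=1.222, ω₂=4.539
apply F[21]=-10.000 → step 22: x=-0.503, v=-2.275, θ₁=-0.573, ω₁=1.953, θ₂=1.316, ω₂=4.845
apply F[22]=-10.000 → step 23: x=-0.549, v=-2.375, θ₁=-0.526, ω₁=2.809, θ₂=1.416, ω₂=5.159
apply F[23]=-10.000 → step 24: x=-0.598, v=-2.476, θ₁=-0.460, ω₁=3.783, θ₂=1.522, ω₂=5.459
apply F[24]=-10.000 → step 25: x=-0.648, v=-2.579, θ₁=-0.374, ω₁=4.856, θ₂=1.634, ω₂=5.713
apply F[25]=-10.000 → step 26: x=-0.701, v=-2.687, θ₁=-0.265, ω₁=5.985, θ₂=1.750, ω₂=5.875
apply F[26]=-10.000 → step 27: x=-0.756, v=-2.798, θ₁=-0.134, ω₁=7.107, θ₂=1.868, ω₂=5.890
apply F[27]=-10.000 → step 28: x=-0.813, v=-2.911, θ₁=0.018, ω₁=8.150, θ₂=1.984, ω₂=5.705
apply F[28]=-10.000 → step 29: x=-0.872, v=-3.019, θ₁=0.191, ω₁=9.054, θ₂=2.095, ω₂=5.287
apply F[29]=-10.000 → step 30: x=-0.933, v=-3.117, θ₁=0.379, ω₁=9.798, θ₂=2.194, ω₂=4.632
|θ₂| = 1.984 > 1.975 first at step 28.

Answer: 28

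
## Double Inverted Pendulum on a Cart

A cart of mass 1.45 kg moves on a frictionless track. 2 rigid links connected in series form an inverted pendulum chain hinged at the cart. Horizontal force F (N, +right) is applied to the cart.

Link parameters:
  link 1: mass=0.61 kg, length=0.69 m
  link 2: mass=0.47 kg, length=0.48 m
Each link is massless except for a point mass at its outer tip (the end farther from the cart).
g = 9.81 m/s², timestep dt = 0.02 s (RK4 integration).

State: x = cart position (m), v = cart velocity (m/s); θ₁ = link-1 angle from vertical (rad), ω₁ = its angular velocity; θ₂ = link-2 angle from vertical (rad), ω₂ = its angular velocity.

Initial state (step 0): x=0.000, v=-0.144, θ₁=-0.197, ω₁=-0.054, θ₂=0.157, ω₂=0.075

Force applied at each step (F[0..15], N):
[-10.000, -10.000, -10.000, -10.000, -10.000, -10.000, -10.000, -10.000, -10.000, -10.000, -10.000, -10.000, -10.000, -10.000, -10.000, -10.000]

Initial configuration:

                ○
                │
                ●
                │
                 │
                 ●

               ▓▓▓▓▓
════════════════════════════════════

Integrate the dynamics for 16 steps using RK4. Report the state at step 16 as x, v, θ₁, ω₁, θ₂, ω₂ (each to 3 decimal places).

Answer: x=-0.336, v=-2.017, θ₁=-0.098, ω₁=1.150, θ₂=0.895, ω₂=4.700

Derivation:
apply F[0]=-10.000 → step 1: x=-0.004, v=-0.253, θ₁=-0.198, ω₁=-0.025, θ₂=0.161, ω₂=0.326
apply F[1]=-10.000 → step 2: x=-0.010, v=-0.363, θ₁=-0.198, ω₁=0.003, θ₂=0.170, ω₂=0.581
apply F[2]=-10.000 → step 3: x=-0.018, v=-0.473, θ₁=-0.198, ω₁=0.031, θ₂=0.184, ω₂=0.840
apply F[3]=-10.000 → step 4: x=-0.029, v=-0.583, θ₁=-0.197, ω₁=0.060, θ₂=0.204, ω₂=1.106
apply F[4]=-10.000 → step 5: x=-0.042, v=-0.694, θ₁=-0.195, ω₁=0.090, θ₂=0.229, ω₂=1.379
apply F[5]=-10.000 → step 6: x=-0.057, v=-0.806, θ₁=-0.193, ω₁=0.123, θ₂=0.259, ω₂=1.661
apply F[6]=-10.000 → step 7: x=-0.074, v=-0.919, θ₁=-0.190, ω₁=0.160, θ₂=0.295, ω₂=1.951
apply F[7]=-10.000 → step 8: x=-0.094, v=-1.034, θ₁=-0.187, ω₁=0.204, θ₂=0.337, ω₂=2.249
apply F[8]=-10.000 → step 9: x=-0.115, v=-1.150, θ₁=-0.182, ω₁=0.256, θ₂=0.385, ω₂=2.555
apply F[9]=-10.000 → step 10: x=-0.140, v=-1.268, θ₁=-0.176, ω₁=0.320, θ₂=0.439, ω₂=2.865
apply F[10]=-10.000 → step 11: x=-0.166, v=-1.387, θ₁=-0.169, ω₁=0.399, θ₂=0.500, ω₂=3.179
apply F[11]=-10.000 → step 12: x=-0.195, v=-1.509, θ₁=-0.160, ω₁=0.497, θ₂=0.566, ω₂=3.494
apply F[12]=-10.000 → step 13: x=-0.227, v=-1.633, θ₁=-0.149, ω₁=0.617, θ₂=0.639, ω₂=3.807
apply F[13]=-10.000 → step 14: x=-0.260, v=-1.759, θ₁=-0.135, ω₁=0.764, θ₂=0.719, ω₂=4.114
apply F[14]=-10.000 → step 15: x=-0.297, v=-1.887, θ₁=-0.118, ω₁=0.940, θ₂=0.804, ω₂=4.413
apply F[15]=-10.000 → step 16: x=-0.336, v=-2.017, θ₁=-0.098, ω₁=1.150, θ₂=0.895, ω₂=4.700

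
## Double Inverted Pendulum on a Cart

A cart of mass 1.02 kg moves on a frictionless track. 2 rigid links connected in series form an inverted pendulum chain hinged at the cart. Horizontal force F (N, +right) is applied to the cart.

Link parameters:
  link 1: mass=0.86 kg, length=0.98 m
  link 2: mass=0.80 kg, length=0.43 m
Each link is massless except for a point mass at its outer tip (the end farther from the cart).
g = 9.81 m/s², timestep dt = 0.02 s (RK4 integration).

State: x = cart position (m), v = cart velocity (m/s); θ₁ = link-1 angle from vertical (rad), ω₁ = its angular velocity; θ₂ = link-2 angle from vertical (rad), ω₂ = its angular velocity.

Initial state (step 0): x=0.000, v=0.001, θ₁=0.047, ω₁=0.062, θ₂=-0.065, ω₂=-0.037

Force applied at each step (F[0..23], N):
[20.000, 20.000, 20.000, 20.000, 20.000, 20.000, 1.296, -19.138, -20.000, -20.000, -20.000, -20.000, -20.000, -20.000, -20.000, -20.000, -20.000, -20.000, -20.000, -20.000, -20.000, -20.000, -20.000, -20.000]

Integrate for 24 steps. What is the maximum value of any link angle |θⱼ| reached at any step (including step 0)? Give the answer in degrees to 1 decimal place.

Answer: 19.5°

Derivation:
apply F[0]=+20.000 → step 1: x=0.004, v=0.377, θ₁=0.045, ω₁=-0.290, θ₂=-0.067, ω₂=-0.143
apply F[1]=+20.000 → step 2: x=0.015, v=0.756, θ₁=0.035, ω₁=-0.647, θ₂=-0.071, ω₂=-0.243
apply F[2]=+20.000 → step 3: x=0.034, v=1.139, θ₁=0.019, ω₁=-1.014, θ₂=-0.076, ω₂=-0.329
apply F[3]=+20.000 → step 4: x=0.061, v=1.529, θ₁=-0.005, ω₁=-1.397, θ₂=-0.084, ω₂=-0.396
apply F[4]=+20.000 → step 5: x=0.095, v=1.926, θ₁=-0.037, ω₁=-1.797, θ₂=-0.092, ω₂=-0.437
apply F[5]=+20.000 → step 6: x=0.138, v=2.326, θ₁=-0.077, ω₁=-2.213, θ₂=-0.101, ω₂=-0.454
apply F[6]=+1.296 → step 7: x=0.185, v=2.367, θ₁=-0.122, ω₁=-2.273, θ₂=-0.110, ω₂=-0.457
apply F[7]=-19.138 → step 8: x=0.229, v=2.028, θ₁=-0.164, ω₁=-1.963, θ₂=-0.119, ω₂=-0.436
apply F[8]=-20.000 → step 9: x=0.266, v=1.691, θ₁=-0.201, ω₁=-1.673, θ₂=-0.127, ω₂=-0.386
apply F[9]=-20.000 → step 10: x=0.296, v=1.373, θ₁=-0.232, ω₁=-1.416, θ₂=-0.134, ω₂=-0.305
apply F[10]=-20.000 → step 11: x=0.321, v=1.071, θ₁=-0.258, ω₁=-1.188, θ₂=-0.139, ω₂=-0.194
apply F[11]=-20.000 → step 12: x=0.339, v=0.782, θ₁=-0.279, ω₁=-0.986, θ₂=-0.142, ω₂=-0.058
apply F[12]=-20.000 → step 13: x=0.352, v=0.504, θ₁=-0.297, ω₁=-0.805, θ₂=-0.142, ω₂=0.104
apply F[13]=-20.000 → step 14: x=0.360, v=0.234, θ₁=-0.312, ω₁=-0.641, θ₂=-0.138, ω₂=0.289
apply F[14]=-20.000 → step 15: x=0.362, v=-0.029, θ₁=-0.323, ω₁=-0.491, θ₂=-0.130, ω₂=0.497
apply F[15]=-20.000 → step 16: x=0.358, v=-0.288, θ₁=-0.331, ω₁=-0.353, θ₂=-0.118, ω₂=0.727
apply F[16]=-20.000 → step 17: x=0.350, v=-0.545, θ₁=-0.337, ω₁=-0.223, θ₂=-0.101, ω₂=0.980
apply F[17]=-20.000 → step 18: x=0.337, v=-0.801, θ₁=-0.340, ω₁=-0.098, θ₂=-0.078, ω₂=1.258
apply F[18]=-20.000 → step 19: x=0.318, v=-1.060, θ₁=-0.341, ω₁=0.025, θ₂=-0.050, ω₂=1.559
apply F[19]=-20.000 → step 20: x=0.294, v=-1.321, θ₁=-0.339, ω₁=0.148, θ₂=-0.016, ω₂=1.884
apply F[20]=-20.000 → step 21: x=0.265, v=-1.589, θ₁=-0.335, ω₁=0.276, θ₂=0.025, ω₂=2.233
apply F[21]=-20.000 → step 22: x=0.231, v=-1.863, θ₁=-0.328, ω₁=0.412, θ₂=0.074, ω₂=2.602
apply F[22]=-20.000 → step 23: x=0.191, v=-2.147, θ₁=-0.318, ω₁=0.562, θ₂=0.130, ω₂=2.989
apply F[23]=-20.000 → step 24: x=0.145, v=-2.442, θ₁=-0.306, ω₁=0.732, θ₂=0.193, ω₂=3.386
Max |angle| over trajectory = 0.341 rad = 19.5°.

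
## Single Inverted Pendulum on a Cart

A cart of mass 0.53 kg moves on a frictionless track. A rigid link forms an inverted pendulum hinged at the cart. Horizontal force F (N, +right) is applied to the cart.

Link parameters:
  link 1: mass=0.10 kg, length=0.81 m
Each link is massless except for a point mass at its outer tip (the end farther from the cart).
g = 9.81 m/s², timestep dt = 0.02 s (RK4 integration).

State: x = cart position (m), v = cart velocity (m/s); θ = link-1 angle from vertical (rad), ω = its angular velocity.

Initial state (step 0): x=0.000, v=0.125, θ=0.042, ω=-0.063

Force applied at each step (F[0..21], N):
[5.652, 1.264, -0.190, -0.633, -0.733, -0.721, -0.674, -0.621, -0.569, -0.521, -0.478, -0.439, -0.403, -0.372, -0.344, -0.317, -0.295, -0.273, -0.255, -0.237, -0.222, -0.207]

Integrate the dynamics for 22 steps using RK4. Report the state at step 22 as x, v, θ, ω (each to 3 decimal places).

apply F[0]=+5.652 → step 1: x=0.005, v=0.337, θ=0.038, ω=-0.314
apply F[1]=+1.264 → step 2: x=0.012, v=0.383, θ=0.031, ω=-0.363
apply F[2]=-0.190 → step 3: x=0.019, v=0.375, θ=0.024, ω=-0.346
apply F[3]=-0.633 → step 4: x=0.027, v=0.350, θ=0.018, ω=-0.311
apply F[4]=-0.733 → step 5: x=0.033, v=0.322, θ=0.012, ω=-0.272
apply F[5]=-0.721 → step 6: x=0.040, v=0.295, θ=0.007, ω=-0.236
apply F[6]=-0.674 → step 7: x=0.045, v=0.269, θ=0.002, ω=-0.203
apply F[7]=-0.621 → step 8: x=0.050, v=0.245, θ=-0.001, ω=-0.174
apply F[8]=-0.569 → step 9: x=0.055, v=0.224, θ=-0.005, ω=-0.149
apply F[9]=-0.521 → step 10: x=0.059, v=0.205, θ=-0.007, ω=-0.126
apply F[10]=-0.478 → step 11: x=0.063, v=0.187, θ=-0.010, ω=-0.106
apply F[11]=-0.439 → step 12: x=0.067, v=0.171, θ=-0.012, ω=-0.089
apply F[12]=-0.403 → step 13: x=0.070, v=0.156, θ=-0.013, ω=-0.074
apply F[13]=-0.372 → step 14: x=0.073, v=0.142, θ=-0.014, ω=-0.060
apply F[14]=-0.344 → step 15: x=0.076, v=0.130, θ=-0.016, ω=-0.049
apply F[15]=-0.317 → step 16: x=0.078, v=0.119, θ=-0.016, ω=-0.038
apply F[16]=-0.295 → step 17: x=0.081, v=0.108, θ=-0.017, ω=-0.029
apply F[17]=-0.273 → step 18: x=0.083, v=0.099, θ=-0.018, ω=-0.022
apply F[18]=-0.255 → step 19: x=0.084, v=0.090, θ=-0.018, ω=-0.015
apply F[19]=-0.237 → step 20: x=0.086, v=0.081, θ=-0.018, ω=-0.009
apply F[20]=-0.222 → step 21: x=0.088, v=0.074, θ=-0.018, ω=-0.004
apply F[21]=-0.207 → step 22: x=0.089, v=0.066, θ=-0.018, ω=0.000

Answer: x=0.089, v=0.066, θ=-0.018, ω=0.000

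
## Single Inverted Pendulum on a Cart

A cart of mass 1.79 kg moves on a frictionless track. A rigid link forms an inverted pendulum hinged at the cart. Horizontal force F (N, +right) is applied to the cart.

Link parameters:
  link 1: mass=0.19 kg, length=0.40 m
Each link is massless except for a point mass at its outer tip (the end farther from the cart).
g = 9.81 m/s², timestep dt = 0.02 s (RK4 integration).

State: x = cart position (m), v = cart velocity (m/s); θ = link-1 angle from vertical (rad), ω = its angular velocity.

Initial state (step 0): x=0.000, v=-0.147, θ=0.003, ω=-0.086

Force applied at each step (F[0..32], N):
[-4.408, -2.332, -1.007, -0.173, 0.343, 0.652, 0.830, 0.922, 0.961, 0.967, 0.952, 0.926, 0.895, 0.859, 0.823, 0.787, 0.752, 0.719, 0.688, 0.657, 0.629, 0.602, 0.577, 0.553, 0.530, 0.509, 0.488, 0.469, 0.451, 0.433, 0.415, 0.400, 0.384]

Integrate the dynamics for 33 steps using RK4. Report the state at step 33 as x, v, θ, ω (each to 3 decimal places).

apply F[0]=-4.408 → step 1: x=-0.003, v=-0.196, θ=0.003, ω=0.039
apply F[1]=-2.332 → step 2: x=-0.008, v=-0.222, θ=0.004, ω=0.105
apply F[2]=-1.007 → step 3: x=-0.012, v=-0.234, θ=0.006, ω=0.136
apply F[3]=-0.173 → step 4: x=-0.017, v=-0.236, θ=0.009, ω=0.145
apply F[4]=+0.343 → step 5: x=-0.022, v=-0.232, θ=0.012, ω=0.141
apply F[5]=+0.652 → step 6: x=-0.026, v=-0.225, θ=0.015, ω=0.131
apply F[6]=+0.830 → step 7: x=-0.031, v=-0.216, θ=0.017, ω=0.116
apply F[7]=+0.922 → step 8: x=-0.035, v=-0.206, θ=0.019, ω=0.100
apply F[8]=+0.961 → step 9: x=-0.039, v=-0.196, θ=0.021, ω=0.084
apply F[9]=+0.967 → step 10: x=-0.043, v=-0.186, θ=0.023, ω=0.069
apply F[10]=+0.952 → step 11: x=-0.046, v=-0.176, θ=0.024, ω=0.056
apply F[11]=+0.926 → step 12: x=-0.050, v=-0.166, θ=0.025, ω=0.043
apply F[12]=+0.895 → step 13: x=-0.053, v=-0.156, θ=0.026, ω=0.032
apply F[13]=+0.859 → step 14: x=-0.056, v=-0.147, θ=0.026, ω=0.022
apply F[14]=+0.823 → step 15: x=-0.059, v=-0.139, θ=0.027, ω=0.013
apply F[15]=+0.787 → step 16: x=-0.061, v=-0.130, θ=0.027, ω=0.006
apply F[16]=+0.752 → step 17: x=-0.064, v=-0.123, θ=0.027, ω=-0.001
apply F[17]=+0.719 → step 18: x=-0.066, v=-0.115, θ=0.027, ω=-0.006
apply F[18]=+0.688 → step 19: x=-0.069, v=-0.108, θ=0.027, ω=-0.011
apply F[19]=+0.657 → step 20: x=-0.071, v=-0.101, θ=0.026, ω=-0.015
apply F[20]=+0.629 → step 21: x=-0.073, v=-0.095, θ=0.026, ω=-0.018
apply F[21]=+0.602 → step 22: x=-0.074, v=-0.088, θ=0.026, ω=-0.021
apply F[22]=+0.577 → step 23: x=-0.076, v=-0.083, θ=0.025, ω=-0.023
apply F[23]=+0.553 → step 24: x=-0.078, v=-0.077, θ=0.025, ω=-0.025
apply F[24]=+0.530 → step 25: x=-0.079, v=-0.071, θ=0.024, ω=-0.026
apply F[25]=+0.509 → step 26: x=-0.081, v=-0.066, θ=0.024, ω=-0.028
apply F[26]=+0.488 → step 27: x=-0.082, v=-0.061, θ=0.023, ω=-0.028
apply F[27]=+0.469 → step 28: x=-0.083, v=-0.057, θ=0.023, ω=-0.029
apply F[28]=+0.451 → step 29: x=-0.084, v=-0.052, θ=0.022, ω=-0.030
apply F[29]=+0.433 → step 30: x=-0.085, v=-0.048, θ=0.021, ω=-0.030
apply F[30]=+0.415 → step 31: x=-0.086, v=-0.043, θ=0.021, ω=-0.030
apply F[31]=+0.400 → step 32: x=-0.087, v=-0.039, θ=0.020, ω=-0.030
apply F[32]=+0.384 → step 33: x=-0.088, v=-0.035, θ=0.020, ω=-0.030

Answer: x=-0.088, v=-0.035, θ=0.020, ω=-0.030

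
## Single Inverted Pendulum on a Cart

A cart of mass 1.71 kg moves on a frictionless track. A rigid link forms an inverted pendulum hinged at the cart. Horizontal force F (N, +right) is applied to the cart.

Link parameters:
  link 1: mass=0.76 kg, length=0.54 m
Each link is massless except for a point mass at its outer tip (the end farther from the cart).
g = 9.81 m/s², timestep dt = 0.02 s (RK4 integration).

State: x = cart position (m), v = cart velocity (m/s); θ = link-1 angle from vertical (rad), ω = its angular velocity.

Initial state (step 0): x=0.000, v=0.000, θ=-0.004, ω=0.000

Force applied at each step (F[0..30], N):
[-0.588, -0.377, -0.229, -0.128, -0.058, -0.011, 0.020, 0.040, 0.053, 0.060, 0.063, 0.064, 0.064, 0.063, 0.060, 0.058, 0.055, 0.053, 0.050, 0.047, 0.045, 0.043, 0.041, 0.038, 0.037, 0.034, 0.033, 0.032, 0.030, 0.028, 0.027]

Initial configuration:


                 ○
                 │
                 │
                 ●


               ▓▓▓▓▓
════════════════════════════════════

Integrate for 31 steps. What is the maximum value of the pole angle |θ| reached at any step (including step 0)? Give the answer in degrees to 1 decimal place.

Answer: 0.2°

Derivation:
apply F[0]=-0.588 → step 1: x=-0.000, v=-0.007, θ=-0.004, ω=0.011
apply F[1]=-0.377 → step 2: x=-0.000, v=-0.011, θ=-0.004, ω=0.017
apply F[2]=-0.229 → step 3: x=-0.000, v=-0.013, θ=-0.003, ω=0.020
apply F[3]=-0.128 → step 4: x=-0.001, v=-0.014, θ=-0.003, ω=0.021
apply F[4]=-0.058 → step 5: x=-0.001, v=-0.015, θ=-0.002, ω=0.021
apply F[5]=-0.011 → step 6: x=-0.001, v=-0.015, θ=-0.002, ω=0.020
apply F[6]=+0.020 → step 7: x=-0.002, v=-0.014, θ=-0.002, ω=0.019
apply F[7]=+0.040 → step 8: x=-0.002, v=-0.014, θ=-0.001, ω=0.017
apply F[8]=+0.053 → step 9: x=-0.002, v=-0.013, θ=-0.001, ω=0.015
apply F[9]=+0.060 → step 10: x=-0.002, v=-0.012, θ=-0.001, ω=0.014
apply F[10]=+0.063 → step 11: x=-0.003, v=-0.011, θ=-0.000, ω=0.012
apply F[11]=+0.064 → step 12: x=-0.003, v=-0.011, θ=-0.000, ω=0.011
apply F[12]=+0.064 → step 13: x=-0.003, v=-0.010, θ=0.000, ω=0.009
apply F[13]=+0.063 → step 14: x=-0.003, v=-0.009, θ=0.000, ω=0.008
apply F[14]=+0.060 → step 15: x=-0.003, v=-0.008, θ=0.000, ω=0.007
apply F[15]=+0.058 → step 16: x=-0.004, v=-0.008, θ=0.000, ω=0.006
apply F[16]=+0.055 → step 17: x=-0.004, v=-0.007, θ=0.001, ω=0.005
apply F[17]=+0.053 → step 18: x=-0.004, v=-0.007, θ=0.001, ω=0.004
apply F[18]=+0.050 → step 19: x=-0.004, v=-0.006, θ=0.001, ω=0.003
apply F[19]=+0.047 → step 20: x=-0.004, v=-0.006, θ=0.001, ω=0.003
apply F[20]=+0.045 → step 21: x=-0.004, v=-0.005, θ=0.001, ω=0.002
apply F[21]=+0.043 → step 22: x=-0.004, v=-0.005, θ=0.001, ω=0.002
apply F[22]=+0.041 → step 23: x=-0.004, v=-0.004, θ=0.001, ω=0.001
apply F[23]=+0.038 → step 24: x=-0.005, v=-0.004, θ=0.001, ω=0.001
apply F[24]=+0.037 → step 25: x=-0.005, v=-0.004, θ=0.001, ω=0.000
apply F[25]=+0.034 → step 26: x=-0.005, v=-0.003, θ=0.001, ω=0.000
apply F[26]=+0.033 → step 27: x=-0.005, v=-0.003, θ=0.001, ω=-0.000
apply F[27]=+0.032 → step 28: x=-0.005, v=-0.003, θ=0.001, ω=-0.000
apply F[28]=+0.030 → step 29: x=-0.005, v=-0.002, θ=0.001, ω=-0.000
apply F[29]=+0.028 → step 30: x=-0.005, v=-0.002, θ=0.001, ω=-0.001
apply F[30]=+0.027 → step 31: x=-0.005, v=-0.002, θ=0.001, ω=-0.001
Max |angle| over trajectory = 0.004 rad = 0.2°.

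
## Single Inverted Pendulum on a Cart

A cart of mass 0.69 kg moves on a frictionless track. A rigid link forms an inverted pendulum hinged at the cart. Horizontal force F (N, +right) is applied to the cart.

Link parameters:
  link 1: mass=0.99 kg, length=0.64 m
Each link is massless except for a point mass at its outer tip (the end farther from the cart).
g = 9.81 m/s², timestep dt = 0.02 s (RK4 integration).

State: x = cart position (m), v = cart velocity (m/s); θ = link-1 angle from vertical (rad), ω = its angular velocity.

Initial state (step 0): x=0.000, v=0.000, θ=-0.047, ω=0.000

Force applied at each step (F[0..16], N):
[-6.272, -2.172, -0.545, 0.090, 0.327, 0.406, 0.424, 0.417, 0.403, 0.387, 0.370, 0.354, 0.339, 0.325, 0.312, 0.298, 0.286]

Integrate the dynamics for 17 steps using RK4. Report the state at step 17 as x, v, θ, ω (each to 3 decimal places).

apply F[0]=-6.272 → step 1: x=-0.002, v=-0.168, θ=-0.045, ω=0.249
apply F[1]=-2.172 → step 2: x=-0.006, v=-0.219, θ=-0.039, ω=0.316
apply F[2]=-0.545 → step 3: x=-0.010, v=-0.225, θ=-0.033, ω=0.314
apply F[3]=+0.090 → step 4: x=-0.014, v=-0.214, θ=-0.027, ω=0.288
apply F[4]=+0.327 → step 5: x=-0.019, v=-0.198, θ=-0.021, ω=0.255
apply F[5]=+0.406 → step 6: x=-0.022, v=-0.181, θ=-0.016, ω=0.223
apply F[6]=+0.424 → step 7: x=-0.026, v=-0.165, θ=-0.012, ω=0.193
apply F[7]=+0.417 → step 8: x=-0.029, v=-0.150, θ=-0.009, ω=0.166
apply F[8]=+0.403 → step 9: x=-0.032, v=-0.136, θ=-0.006, ω=0.143
apply F[9]=+0.387 → step 10: x=-0.034, v=-0.124, θ=-0.003, ω=0.122
apply F[10]=+0.370 → step 11: x=-0.037, v=-0.113, θ=-0.001, ω=0.104
apply F[11]=+0.354 → step 12: x=-0.039, v=-0.102, θ=0.001, ω=0.088
apply F[12]=+0.339 → step 13: x=-0.041, v=-0.093, θ=0.003, ω=0.075
apply F[13]=+0.325 → step 14: x=-0.043, v=-0.085, θ=0.004, ω=0.063
apply F[14]=+0.312 → step 15: x=-0.044, v=-0.077, θ=0.005, ω=0.052
apply F[15]=+0.298 → step 16: x=-0.046, v=-0.070, θ=0.006, ω=0.043
apply F[16]=+0.286 → step 17: x=-0.047, v=-0.064, θ=0.007, ω=0.035

Answer: x=-0.047, v=-0.064, θ=0.007, ω=0.035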